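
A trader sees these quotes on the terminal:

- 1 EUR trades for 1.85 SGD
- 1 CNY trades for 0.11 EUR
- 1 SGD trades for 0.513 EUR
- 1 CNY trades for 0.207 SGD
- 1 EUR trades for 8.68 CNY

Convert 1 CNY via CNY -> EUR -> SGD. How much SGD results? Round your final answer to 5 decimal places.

1 CNY × 0.11 = 0.11 EUR
0.11 EUR × 1.85 = 0.2035 SGD

0.20350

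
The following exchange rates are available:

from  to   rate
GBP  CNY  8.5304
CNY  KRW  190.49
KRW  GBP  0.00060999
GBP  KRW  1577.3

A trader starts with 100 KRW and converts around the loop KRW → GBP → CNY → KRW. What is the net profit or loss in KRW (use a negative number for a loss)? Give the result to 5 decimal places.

100 KRW × 0.00060999 = 0.060999 GBP
0.060999 GBP × 8.5304 = 0.5203458696 CNY
0.5203458696 CNY × 190.49 = 99.120684700104 KRW
Net change: 99.120684700104 − 100 = -0.879315299896 KRW

-0.87932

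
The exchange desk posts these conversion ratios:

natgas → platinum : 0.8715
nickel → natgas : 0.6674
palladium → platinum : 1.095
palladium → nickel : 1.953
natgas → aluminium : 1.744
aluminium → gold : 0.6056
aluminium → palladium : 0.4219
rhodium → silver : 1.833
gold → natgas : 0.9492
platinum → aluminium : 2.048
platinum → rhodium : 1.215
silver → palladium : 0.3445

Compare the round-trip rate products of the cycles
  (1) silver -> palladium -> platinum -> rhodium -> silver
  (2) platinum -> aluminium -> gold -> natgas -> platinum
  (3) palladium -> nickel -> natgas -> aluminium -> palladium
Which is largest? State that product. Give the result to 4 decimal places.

(1) 0.3445 × 1.095 × 1.215 × 1.833 = 0.84012
(2) 2.048 × 0.6056 × 0.9492 × 0.8715 = 1.02598
(3) 1.953 × 0.6674 × 1.744 × 0.4219 = 0.95906
Highest is cycle (2) at 1.0260 (>1, arbitrage).

1.0260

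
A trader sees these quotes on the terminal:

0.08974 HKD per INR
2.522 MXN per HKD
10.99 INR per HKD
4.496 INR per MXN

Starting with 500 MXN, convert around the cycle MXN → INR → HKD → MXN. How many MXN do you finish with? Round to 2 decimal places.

508.78

500 MXN × 4.496 = 2248 INR
2248 INR × 0.08974 = 201.73552 HKD
201.73552 HKD × 2.522 = 508.77698144 MXN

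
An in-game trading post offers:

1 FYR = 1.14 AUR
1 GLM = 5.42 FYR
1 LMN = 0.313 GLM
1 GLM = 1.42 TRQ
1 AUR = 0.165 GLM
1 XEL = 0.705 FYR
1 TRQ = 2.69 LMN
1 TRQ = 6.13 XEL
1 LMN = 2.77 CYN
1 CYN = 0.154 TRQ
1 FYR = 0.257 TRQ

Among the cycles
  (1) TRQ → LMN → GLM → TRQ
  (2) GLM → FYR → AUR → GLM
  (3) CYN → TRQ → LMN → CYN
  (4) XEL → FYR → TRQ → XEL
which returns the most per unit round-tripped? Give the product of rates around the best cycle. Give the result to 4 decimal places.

(1) 2.69 × 0.313 × 1.42 = 1.19560
(2) 5.42 × 1.14 × 0.165 = 1.01950
(3) 0.154 × 2.69 × 2.77 = 1.14750
(4) 0.705 × 0.257 × 6.13 = 1.11066
Highest is cycle (1) at 1.1956 (>1, arbitrage).

1.1956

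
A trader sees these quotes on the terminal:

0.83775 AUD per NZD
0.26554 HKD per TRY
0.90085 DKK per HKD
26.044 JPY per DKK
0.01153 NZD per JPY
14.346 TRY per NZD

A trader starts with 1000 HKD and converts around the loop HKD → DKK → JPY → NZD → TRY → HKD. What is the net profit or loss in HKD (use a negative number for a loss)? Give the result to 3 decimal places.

30.505

1000 HKD × 0.90085 = 900.85 DKK
900.85 DKK × 26.044 = 23461.7374 JPY
23461.7374 JPY × 0.01153 = 270.513832222 NZD
270.513832222 NZD × 14.346 = 3880.791437056812 TRY
3880.791437056812 TRY × 0.26554 = 1030.50535819606585848 HKD
Net change: 1030.50535819606585848 − 1000 = 30.50535819606585848 HKD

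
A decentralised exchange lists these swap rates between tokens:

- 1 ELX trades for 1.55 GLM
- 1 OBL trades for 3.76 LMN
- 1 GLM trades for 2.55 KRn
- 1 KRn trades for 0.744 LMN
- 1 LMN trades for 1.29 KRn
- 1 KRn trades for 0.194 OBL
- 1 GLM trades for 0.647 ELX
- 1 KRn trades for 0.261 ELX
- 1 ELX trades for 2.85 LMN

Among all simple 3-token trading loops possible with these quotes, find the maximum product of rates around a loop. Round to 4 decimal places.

1.0316

GLM→KRn→ELX→GLM: 2.55 × 0.261 × 1.55 = 1.03160
ELX→LMN→KRn→ELX: 2.85 × 1.29 × 0.261 = 0.95957
OBL→LMN→KRn→OBL: 3.76 × 1.29 × 0.194 = 0.94098
Maximum is GLM→KRn→ELX→GLM at 1.0316; arbitrage exists.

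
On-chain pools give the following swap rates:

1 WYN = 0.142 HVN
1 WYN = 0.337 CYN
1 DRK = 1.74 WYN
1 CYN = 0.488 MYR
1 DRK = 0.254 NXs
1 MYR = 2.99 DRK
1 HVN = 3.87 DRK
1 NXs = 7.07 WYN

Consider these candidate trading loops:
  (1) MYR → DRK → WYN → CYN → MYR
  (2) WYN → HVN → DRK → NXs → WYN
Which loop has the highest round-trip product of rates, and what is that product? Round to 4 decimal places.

0.9869

(1) 2.99 × 1.74 × 0.337 × 0.488 = 0.85560
(2) 0.142 × 3.87 × 0.254 × 7.07 = 0.98685
Highest is cycle (2) at 0.9869 (≤1, no arbitrage).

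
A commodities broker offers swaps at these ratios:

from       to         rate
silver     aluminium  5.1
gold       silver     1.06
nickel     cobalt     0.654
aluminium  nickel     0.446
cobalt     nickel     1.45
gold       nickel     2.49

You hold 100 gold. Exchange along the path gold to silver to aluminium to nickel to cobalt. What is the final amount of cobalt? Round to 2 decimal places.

100 gold × 1.06 = 106 silver
106 silver × 5.1 = 540.6 aluminium
540.6 aluminium × 0.446 = 241.1076 nickel
241.1076 nickel × 0.654 = 157.6843704 cobalt

157.68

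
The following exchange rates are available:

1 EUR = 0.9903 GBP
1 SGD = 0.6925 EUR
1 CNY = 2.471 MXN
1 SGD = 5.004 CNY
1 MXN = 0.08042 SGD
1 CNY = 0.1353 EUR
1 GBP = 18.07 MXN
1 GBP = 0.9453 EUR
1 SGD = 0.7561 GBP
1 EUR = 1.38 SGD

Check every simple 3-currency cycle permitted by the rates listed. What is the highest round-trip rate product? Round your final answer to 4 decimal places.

SGD→GBP→MXN→SGD: 0.7561 × 18.07 × 0.08042 = 1.09876
SGD→CNY→MXN→SGD: 5.004 × 2.471 × 0.08042 = 0.99438
SGD→GBP→EUR→SGD: 0.7561 × 0.9453 × 1.38 = 0.98634
SGD→CNY→EUR→SGD: 5.004 × 0.1353 × 1.38 = 0.93432
Maximum is SGD→GBP→MXN→SGD at 1.0988; arbitrage exists.

1.0988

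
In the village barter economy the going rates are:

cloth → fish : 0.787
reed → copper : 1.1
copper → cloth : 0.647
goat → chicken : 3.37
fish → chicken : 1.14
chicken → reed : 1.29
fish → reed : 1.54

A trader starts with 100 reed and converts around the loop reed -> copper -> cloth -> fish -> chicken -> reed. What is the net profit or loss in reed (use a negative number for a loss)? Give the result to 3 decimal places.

100 reed × 1.1 = 110 copper
110 copper × 0.647 = 71.17 cloth
71.17 cloth × 0.787 = 56.01079 fish
56.01079 fish × 1.14 = 63.8523006 chicken
63.8523006 chicken × 1.29 = 82.369467774 reed
Net change: 82.369467774 − 100 = -17.630532226 reed

-17.631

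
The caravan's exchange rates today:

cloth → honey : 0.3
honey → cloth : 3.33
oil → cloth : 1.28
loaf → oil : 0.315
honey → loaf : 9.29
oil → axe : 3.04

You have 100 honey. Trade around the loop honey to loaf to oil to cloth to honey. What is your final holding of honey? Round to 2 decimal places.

112.37

100 honey × 9.29 = 929 loaf
929 loaf × 0.315 = 292.635 oil
292.635 oil × 1.28 = 374.5728 cloth
374.5728 cloth × 0.3 = 112.37184 honey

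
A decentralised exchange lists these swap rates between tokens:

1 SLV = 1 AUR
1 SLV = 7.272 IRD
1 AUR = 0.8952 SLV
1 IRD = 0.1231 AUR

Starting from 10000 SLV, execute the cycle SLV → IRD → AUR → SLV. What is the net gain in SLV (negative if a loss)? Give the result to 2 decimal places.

-1986.32

10000 SLV × 7.272 = 72720 IRD
72720 IRD × 0.1231 = 8951.832 AUR
8951.832 AUR × 0.8952 = 8013.6800064 SLV
Net change: 8013.6800064 − 10000 = -1986.3199936 SLV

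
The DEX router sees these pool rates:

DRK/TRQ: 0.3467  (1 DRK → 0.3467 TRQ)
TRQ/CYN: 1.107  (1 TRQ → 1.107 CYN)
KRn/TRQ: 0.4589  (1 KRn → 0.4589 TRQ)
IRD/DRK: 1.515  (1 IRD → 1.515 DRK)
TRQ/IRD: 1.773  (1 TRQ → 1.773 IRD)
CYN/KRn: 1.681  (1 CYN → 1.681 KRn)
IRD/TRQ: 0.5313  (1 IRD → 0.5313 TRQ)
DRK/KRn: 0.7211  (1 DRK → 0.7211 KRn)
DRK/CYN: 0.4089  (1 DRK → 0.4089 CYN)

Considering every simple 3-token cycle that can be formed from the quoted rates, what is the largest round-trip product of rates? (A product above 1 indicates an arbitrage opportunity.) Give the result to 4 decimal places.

0.9313

DRK→TRQ→IRD→DRK: 0.3467 × 1.773 × 1.515 = 0.93127
KRn→TRQ→CYN→KRn: 0.4589 × 1.107 × 1.681 = 0.85395
Maximum is DRK→TRQ→IRD→DRK at 0.9313; no arbitrage — every cycle loses value.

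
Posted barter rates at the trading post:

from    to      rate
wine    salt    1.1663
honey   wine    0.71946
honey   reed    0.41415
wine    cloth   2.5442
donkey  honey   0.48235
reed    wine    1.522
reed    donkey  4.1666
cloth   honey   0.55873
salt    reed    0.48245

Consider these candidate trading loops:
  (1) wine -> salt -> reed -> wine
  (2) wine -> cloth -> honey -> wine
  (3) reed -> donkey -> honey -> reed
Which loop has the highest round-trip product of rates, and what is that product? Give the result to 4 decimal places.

(1) 1.1663 × 0.48245 × 1.522 = 0.85640
(2) 2.5442 × 0.55873 × 0.71946 = 1.02273
(3) 4.1666 × 0.48235 × 0.41415 = 0.83234
Highest is cycle (2) at 1.0227 (>1, arbitrage).

1.0227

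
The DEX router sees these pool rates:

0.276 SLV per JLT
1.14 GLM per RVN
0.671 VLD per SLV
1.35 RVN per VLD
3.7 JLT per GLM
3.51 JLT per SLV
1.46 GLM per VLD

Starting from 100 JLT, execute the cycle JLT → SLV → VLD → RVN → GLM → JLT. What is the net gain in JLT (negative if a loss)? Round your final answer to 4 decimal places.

5.4562

100 JLT × 0.276 = 27.6 SLV
27.6 SLV × 0.671 = 18.5196 VLD
18.5196 VLD × 1.35 = 25.00146 RVN
25.00146 RVN × 1.14 = 28.5016644 GLM
28.5016644 GLM × 3.7 = 105.45615828 JLT
Net change: 105.45615828 − 100 = 5.45615828 JLT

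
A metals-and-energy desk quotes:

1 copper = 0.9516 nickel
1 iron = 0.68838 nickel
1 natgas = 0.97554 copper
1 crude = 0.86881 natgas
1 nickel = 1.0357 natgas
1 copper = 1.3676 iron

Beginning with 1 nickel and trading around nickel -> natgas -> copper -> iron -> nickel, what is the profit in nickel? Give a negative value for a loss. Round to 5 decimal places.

-0.04881

1 nickel × 1.0357 = 1.0357 natgas
1.0357 natgas × 0.97554 = 1.010366778 copper
1.010366778 copper × 1.3676 = 1.3817776055928 iron
1.3817776055928 iron × 0.68838 = 0.951188068137971664 nickel
Net change: 0.951188068137971664 − 1 = -0.048811931862028336 nickel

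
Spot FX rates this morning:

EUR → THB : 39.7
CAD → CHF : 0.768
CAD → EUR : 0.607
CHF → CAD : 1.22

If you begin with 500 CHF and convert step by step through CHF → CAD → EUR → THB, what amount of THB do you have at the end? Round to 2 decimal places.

14699.72

500 CHF × 1.22 = 610 CAD
610 CAD × 0.607 = 370.27 EUR
370.27 EUR × 39.7 = 14699.719 THB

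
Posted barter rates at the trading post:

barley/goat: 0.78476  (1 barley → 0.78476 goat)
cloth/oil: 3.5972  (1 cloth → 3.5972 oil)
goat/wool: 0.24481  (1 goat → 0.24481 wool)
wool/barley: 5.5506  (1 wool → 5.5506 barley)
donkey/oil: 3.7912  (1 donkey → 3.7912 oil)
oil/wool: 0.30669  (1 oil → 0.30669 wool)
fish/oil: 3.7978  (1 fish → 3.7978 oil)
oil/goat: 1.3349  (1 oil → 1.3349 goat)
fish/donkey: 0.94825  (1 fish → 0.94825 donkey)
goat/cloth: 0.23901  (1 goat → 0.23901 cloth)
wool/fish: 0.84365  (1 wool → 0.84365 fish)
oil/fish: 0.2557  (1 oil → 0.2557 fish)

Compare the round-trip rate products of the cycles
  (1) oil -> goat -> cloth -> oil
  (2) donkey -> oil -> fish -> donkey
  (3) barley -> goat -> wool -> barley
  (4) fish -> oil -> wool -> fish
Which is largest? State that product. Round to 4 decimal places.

1.1477

(1) 1.3349 × 0.23901 × 3.5972 = 1.14770
(2) 3.7912 × 0.2557 × 0.94825 = 0.91924
(3) 0.78476 × 0.24481 × 5.5506 = 1.06637
(4) 3.7978 × 0.30669 × 0.84365 = 0.98264
Highest is cycle (1) at 1.1477 (>1, arbitrage).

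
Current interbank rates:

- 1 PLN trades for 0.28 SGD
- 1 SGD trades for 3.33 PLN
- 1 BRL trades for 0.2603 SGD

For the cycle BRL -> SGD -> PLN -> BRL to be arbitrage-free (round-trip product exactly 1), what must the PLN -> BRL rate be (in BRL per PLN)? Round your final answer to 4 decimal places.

Known legs of the cycle: 0.2603 × 3.33 = 0.866799
For no arbitrage the full-cycle product must be 1, so the missing rate is 1 / 0.866799 ≈ 1.153670.

1.1537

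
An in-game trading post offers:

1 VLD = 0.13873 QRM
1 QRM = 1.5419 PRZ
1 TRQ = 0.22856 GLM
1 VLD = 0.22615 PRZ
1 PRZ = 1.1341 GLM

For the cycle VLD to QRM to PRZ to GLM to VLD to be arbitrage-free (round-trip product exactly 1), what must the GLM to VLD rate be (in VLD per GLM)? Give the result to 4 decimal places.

4.1221

Known legs of the cycle: 0.13873 × 1.5419 × 1.1341 = 0.2425928212367
For no arbitrage the full-cycle product must be 1, so the missing rate is 1 / 0.2425928212367 ≈ 4.122134.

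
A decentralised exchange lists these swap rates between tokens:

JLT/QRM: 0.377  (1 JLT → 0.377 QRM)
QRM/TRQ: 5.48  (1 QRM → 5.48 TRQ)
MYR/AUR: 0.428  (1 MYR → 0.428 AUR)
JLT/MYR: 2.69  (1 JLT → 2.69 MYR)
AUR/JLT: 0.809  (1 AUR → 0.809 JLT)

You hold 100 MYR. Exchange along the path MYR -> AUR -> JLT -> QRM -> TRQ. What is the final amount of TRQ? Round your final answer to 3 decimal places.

100 MYR × 0.428 = 42.8 AUR
42.8 AUR × 0.809 = 34.6252 JLT
34.6252 JLT × 0.377 = 13.0537004 QRM
13.0537004 QRM × 5.48 = 71.534278192 TRQ

71.534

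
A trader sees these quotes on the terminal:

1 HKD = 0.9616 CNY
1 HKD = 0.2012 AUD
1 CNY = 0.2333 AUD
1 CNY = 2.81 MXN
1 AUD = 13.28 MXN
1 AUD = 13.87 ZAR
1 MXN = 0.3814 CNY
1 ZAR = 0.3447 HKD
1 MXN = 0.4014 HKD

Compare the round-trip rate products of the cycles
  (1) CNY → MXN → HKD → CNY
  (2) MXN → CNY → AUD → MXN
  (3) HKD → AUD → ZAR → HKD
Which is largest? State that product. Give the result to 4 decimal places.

(1) 2.81 × 0.4014 × 0.9616 = 1.08462
(2) 0.3814 × 0.2333 × 13.28 = 1.18166
(3) 0.2012 × 13.87 × 0.3447 = 0.96193
Highest is cycle (2) at 1.1817 (>1, arbitrage).

1.1817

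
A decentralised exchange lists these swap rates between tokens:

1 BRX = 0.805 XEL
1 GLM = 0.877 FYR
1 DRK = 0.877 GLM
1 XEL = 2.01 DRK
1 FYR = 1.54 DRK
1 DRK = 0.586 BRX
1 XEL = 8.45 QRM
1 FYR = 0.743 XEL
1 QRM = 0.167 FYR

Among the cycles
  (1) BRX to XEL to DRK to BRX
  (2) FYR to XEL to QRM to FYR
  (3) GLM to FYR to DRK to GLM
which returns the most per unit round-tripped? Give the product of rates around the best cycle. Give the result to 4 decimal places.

1.1845

(1) 0.805 × 2.01 × 0.586 = 0.94818
(2) 0.743 × 8.45 × 0.167 = 1.04848
(3) 0.877 × 1.54 × 0.877 = 1.18446
Highest is cycle (3) at 1.1845 (>1, arbitrage).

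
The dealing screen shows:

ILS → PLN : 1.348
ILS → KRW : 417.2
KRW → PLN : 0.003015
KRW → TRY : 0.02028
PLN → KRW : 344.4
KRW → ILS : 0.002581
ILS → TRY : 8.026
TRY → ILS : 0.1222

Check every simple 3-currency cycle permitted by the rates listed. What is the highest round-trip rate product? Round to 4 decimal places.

KRW→ILS→PLN→KRW: 0.002581 × 1.348 × 344.4 = 1.19823
KRW→TRY→ILS→KRW: 0.02028 × 0.1222 × 417.2 = 1.03391
Maximum is KRW→ILS→PLN→KRW at 1.1982; arbitrage exists.

1.1982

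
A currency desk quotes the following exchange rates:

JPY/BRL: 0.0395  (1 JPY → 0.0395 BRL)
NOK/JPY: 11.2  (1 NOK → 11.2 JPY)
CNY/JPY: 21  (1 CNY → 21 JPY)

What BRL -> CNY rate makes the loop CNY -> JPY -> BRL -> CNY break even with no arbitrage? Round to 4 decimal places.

Known legs of the cycle: 21 × 0.0395 = 0.8295
For no arbitrage the full-cycle product must be 1, so the missing rate is 1 / 0.8295 ≈ 1.205546.

1.2055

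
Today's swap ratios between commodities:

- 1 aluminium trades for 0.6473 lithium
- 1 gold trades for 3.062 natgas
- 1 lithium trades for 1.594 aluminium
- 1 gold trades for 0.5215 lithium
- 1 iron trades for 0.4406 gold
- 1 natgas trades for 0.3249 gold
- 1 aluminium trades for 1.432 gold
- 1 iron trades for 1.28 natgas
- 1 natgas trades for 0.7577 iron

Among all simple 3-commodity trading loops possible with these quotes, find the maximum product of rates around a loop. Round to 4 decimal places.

1.1904

lithium→aluminium→gold→lithium: 1.594 × 1.432 × 0.5215 = 1.19038
iron→gold→natgas→iron: 0.4406 × 3.062 × 0.7577 = 1.02223
Maximum is lithium→aluminium→gold→lithium at 1.1904; arbitrage exists.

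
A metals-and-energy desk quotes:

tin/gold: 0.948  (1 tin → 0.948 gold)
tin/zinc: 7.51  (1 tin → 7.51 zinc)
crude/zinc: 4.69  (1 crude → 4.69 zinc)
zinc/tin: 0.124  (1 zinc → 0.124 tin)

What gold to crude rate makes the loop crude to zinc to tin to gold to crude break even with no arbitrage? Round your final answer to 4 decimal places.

Known legs of the cycle: 4.69 × 0.124 × 0.948 = 0.55131888
For no arbitrage the full-cycle product must be 1, so the missing rate is 1 / 0.55131888 ≈ 1.813832.

1.8138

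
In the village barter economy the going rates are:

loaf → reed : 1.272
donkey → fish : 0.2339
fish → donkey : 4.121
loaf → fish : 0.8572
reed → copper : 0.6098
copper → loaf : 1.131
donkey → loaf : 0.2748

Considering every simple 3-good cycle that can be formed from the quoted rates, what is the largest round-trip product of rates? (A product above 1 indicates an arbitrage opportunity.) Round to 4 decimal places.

donkey→loaf→fish→donkey: 0.2748 × 0.8572 × 4.121 = 0.97074
reed→copper→loaf→reed: 0.6098 × 1.131 × 1.272 = 0.87728
Maximum is donkey→loaf→fish→donkey at 0.9707; no arbitrage — every cycle loses value.

0.9707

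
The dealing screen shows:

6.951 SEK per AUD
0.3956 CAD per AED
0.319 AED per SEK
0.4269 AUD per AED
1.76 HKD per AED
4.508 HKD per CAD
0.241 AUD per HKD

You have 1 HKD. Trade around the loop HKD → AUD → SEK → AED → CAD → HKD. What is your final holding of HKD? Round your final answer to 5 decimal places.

1 HKD × 0.241 = 0.241 AUD
0.241 AUD × 6.951 = 1.675191 SEK
1.675191 SEK × 0.319 = 0.534385929 AED
0.534385929 AED × 0.3956 = 0.2114030735124 CAD
0.2114030735124 CAD × 4.508 = 0.9530050553938992 HKD

0.95301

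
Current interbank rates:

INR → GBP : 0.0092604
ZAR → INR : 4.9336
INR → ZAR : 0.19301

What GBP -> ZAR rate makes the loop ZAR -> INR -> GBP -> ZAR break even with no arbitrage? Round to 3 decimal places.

Known legs of the cycle: 4.9336 × 0.0092604 = 0.04568710944
For no arbitrage the full-cycle product must be 1, so the missing rate is 1 / 0.04568710944 ≈ 21.88801.

21.888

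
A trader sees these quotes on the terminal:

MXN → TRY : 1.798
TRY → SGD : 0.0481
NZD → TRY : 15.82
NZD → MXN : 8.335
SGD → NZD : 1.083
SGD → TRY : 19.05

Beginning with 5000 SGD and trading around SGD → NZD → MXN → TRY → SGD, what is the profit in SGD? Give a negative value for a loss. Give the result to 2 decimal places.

-1096.64

5000 SGD × 1.083 = 5415 NZD
5415 NZD × 8.335 = 45134.025 MXN
45134.025 MXN × 1.798 = 81150.97695 TRY
81150.97695 TRY × 0.0481 = 3903.361991295 SGD
Net change: 3903.361991295 − 5000 = -1096.638008705 SGD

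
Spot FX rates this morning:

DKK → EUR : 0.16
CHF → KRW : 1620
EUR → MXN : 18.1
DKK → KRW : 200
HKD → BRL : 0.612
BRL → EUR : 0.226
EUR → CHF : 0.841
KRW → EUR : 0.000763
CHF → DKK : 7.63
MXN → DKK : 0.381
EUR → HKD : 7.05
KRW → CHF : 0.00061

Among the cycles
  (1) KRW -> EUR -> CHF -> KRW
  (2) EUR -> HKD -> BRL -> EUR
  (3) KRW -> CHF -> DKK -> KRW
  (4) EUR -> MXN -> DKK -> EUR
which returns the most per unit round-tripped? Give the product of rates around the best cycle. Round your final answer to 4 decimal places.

1.1034

(1) 0.000763 × 0.841 × 1620 = 1.03953
(2) 7.05 × 0.612 × 0.226 = 0.97510
(3) 0.00061 × 7.63 × 200 = 0.93086
(4) 18.1 × 0.381 × 0.16 = 1.10338
Highest is cycle (4) at 1.1034 (>1, arbitrage).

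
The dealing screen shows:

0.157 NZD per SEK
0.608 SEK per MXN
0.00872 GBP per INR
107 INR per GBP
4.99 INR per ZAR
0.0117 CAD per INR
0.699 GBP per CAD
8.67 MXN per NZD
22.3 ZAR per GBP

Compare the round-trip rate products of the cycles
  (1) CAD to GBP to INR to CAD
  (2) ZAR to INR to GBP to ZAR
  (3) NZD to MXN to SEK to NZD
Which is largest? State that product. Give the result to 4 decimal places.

0.9703

(1) 0.699 × 107 × 0.0117 = 0.87508
(2) 4.99 × 0.00872 × 22.3 = 0.97034
(3) 8.67 × 0.608 × 0.157 = 0.82760
Highest is cycle (2) at 0.9703 (≤1, no arbitrage).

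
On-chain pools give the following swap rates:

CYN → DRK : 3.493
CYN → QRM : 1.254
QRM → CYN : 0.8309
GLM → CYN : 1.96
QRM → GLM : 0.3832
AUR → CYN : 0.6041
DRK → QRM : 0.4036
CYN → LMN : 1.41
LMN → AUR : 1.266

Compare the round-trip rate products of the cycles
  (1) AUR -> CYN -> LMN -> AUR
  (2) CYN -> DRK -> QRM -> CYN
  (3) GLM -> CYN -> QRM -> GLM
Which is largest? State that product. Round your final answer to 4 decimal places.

1.1714

(1) 0.6041 × 1.41 × 1.266 = 1.07835
(2) 3.493 × 0.4036 × 0.8309 = 1.17138
(3) 1.96 × 1.254 × 0.3832 = 0.94184
Highest is cycle (2) at 1.1714 (>1, arbitrage).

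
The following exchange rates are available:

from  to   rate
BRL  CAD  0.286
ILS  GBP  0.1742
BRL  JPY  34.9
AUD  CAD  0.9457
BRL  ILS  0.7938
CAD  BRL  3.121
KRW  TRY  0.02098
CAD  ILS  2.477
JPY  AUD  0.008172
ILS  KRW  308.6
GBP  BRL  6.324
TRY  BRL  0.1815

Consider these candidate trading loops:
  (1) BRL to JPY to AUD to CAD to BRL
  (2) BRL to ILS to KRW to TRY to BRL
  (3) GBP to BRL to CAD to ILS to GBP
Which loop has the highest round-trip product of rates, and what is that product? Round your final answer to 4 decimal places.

0.9328

(1) 34.9 × 0.008172 × 0.9457 × 3.121 = 0.84178
(2) 0.7938 × 308.6 × 0.02098 × 0.1815 = 0.93280
(3) 6.324 × 0.286 × 2.477 × 0.1742 = 0.78043
Highest is cycle (2) at 0.9328 (≤1, no arbitrage).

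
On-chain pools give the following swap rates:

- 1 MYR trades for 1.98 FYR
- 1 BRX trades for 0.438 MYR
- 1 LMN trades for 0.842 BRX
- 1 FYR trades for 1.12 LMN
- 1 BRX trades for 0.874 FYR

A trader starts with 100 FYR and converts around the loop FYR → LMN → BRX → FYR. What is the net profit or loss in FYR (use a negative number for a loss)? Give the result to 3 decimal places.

-17.578

100 FYR × 1.12 = 112 LMN
112 LMN × 0.842 = 94.304 BRX
94.304 BRX × 0.874 = 82.421696 FYR
Net change: 82.421696 − 100 = -17.578304 FYR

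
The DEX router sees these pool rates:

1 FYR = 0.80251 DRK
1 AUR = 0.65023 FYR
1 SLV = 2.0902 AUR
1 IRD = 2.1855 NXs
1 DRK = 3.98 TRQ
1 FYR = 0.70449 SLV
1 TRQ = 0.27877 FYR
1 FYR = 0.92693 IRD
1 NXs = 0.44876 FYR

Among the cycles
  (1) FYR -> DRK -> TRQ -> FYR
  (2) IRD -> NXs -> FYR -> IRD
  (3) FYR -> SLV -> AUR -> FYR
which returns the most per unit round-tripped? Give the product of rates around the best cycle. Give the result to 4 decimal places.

0.9575

(1) 0.80251 × 3.98 × 0.27877 = 0.89039
(2) 2.1855 × 0.44876 × 0.92693 = 0.90910
(3) 0.70449 × 2.0902 × 0.65023 = 0.95748
Highest is cycle (3) at 0.9575 (≤1, no arbitrage).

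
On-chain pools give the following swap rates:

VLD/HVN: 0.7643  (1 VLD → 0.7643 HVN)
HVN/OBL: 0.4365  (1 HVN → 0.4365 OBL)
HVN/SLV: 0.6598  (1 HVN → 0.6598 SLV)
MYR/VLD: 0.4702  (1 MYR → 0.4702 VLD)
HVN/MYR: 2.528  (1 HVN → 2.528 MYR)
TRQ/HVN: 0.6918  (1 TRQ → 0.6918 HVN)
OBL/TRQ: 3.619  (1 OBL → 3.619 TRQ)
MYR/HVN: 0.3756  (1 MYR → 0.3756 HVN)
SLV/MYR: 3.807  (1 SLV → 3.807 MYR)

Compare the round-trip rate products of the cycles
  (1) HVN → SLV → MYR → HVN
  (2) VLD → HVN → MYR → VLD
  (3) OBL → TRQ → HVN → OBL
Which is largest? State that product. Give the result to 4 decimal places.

1.0928

(1) 0.6598 × 3.807 × 0.3756 = 0.94345
(2) 0.7643 × 2.528 × 0.4702 = 0.90850
(3) 3.619 × 0.6918 × 0.4365 = 1.09283
Highest is cycle (3) at 1.0928 (>1, arbitrage).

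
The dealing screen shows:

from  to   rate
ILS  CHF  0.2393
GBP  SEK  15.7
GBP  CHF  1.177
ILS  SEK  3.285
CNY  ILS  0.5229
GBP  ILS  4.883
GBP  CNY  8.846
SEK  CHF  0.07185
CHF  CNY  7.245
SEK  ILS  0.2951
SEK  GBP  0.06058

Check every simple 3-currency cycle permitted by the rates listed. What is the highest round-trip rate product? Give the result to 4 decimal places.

GBP→ILS→SEK→GBP: 4.883 × 3.285 × 0.06058 = 0.97174
CNY→ILS→CHF→CNY: 0.5229 × 0.2393 × 7.245 = 0.90657
Maximum is GBP→ILS→SEK→GBP at 0.9717; no arbitrage — every cycle loses value.

0.9717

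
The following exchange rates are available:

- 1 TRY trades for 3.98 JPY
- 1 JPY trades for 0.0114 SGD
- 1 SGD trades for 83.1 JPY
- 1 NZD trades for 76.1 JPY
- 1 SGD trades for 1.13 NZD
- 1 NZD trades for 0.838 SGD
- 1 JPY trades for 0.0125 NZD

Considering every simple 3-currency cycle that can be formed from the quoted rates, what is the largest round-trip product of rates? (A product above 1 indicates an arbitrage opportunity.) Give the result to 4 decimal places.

NZD→JPY→SGD→NZD: 76.1 × 0.0114 × 1.13 = 0.98032
NZD→SGD→JPY→NZD: 0.838 × 83.1 × 0.0125 = 0.87047
Maximum is NZD→JPY→SGD→NZD at 0.9803; no arbitrage — every cycle loses value.

0.9803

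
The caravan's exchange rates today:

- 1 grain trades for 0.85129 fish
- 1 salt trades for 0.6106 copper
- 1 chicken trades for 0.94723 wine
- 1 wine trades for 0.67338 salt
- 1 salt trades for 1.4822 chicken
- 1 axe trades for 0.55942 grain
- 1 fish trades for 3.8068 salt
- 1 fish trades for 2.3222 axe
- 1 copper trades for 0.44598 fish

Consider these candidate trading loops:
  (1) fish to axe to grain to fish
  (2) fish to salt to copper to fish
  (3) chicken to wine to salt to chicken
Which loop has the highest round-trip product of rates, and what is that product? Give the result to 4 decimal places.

1.1059

(1) 2.3222 × 0.55942 × 0.85129 = 1.10590
(2) 3.8068 × 0.6106 × 0.44598 = 1.03665
(3) 0.94723 × 0.67338 × 1.4822 = 0.94541
Highest is cycle (1) at 1.1059 (>1, arbitrage).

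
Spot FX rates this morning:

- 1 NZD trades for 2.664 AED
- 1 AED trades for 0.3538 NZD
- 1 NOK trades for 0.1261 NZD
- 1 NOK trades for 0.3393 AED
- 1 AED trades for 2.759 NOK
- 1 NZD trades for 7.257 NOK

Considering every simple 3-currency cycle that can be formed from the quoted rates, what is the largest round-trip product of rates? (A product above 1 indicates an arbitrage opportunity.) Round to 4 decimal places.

AED→NOK→NZD→AED: 2.759 × 0.1261 × 2.664 = 0.92683
AED→NZD→NOK→AED: 0.3538 × 7.257 × 0.3393 = 0.87116
Maximum is AED→NOK→NZD→AED at 0.9268; no arbitrage — every cycle loses value.

0.9268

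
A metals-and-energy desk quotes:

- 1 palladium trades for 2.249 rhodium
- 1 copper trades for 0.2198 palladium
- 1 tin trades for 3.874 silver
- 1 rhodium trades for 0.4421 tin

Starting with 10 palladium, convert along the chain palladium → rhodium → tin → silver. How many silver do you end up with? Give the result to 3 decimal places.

10 palladium × 2.249 = 22.49 rhodium
22.49 rhodium × 0.4421 = 9.942829 tin
9.942829 tin × 3.874 = 38.518519546 silver

38.519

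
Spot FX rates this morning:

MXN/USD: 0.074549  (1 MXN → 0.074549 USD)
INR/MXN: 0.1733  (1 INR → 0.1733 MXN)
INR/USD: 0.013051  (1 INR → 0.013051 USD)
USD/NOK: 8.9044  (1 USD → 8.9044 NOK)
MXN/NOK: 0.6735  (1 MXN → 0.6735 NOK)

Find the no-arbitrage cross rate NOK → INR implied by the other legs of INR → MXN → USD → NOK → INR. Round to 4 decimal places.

Known legs of the cycle: 0.1733 × 0.074549 × 8.9044 = 0.11503898623348
For no arbitrage the full-cycle product must be 1, so the missing rate is 1 / 0.11503898623348 ≈ 8.692705.

8.6927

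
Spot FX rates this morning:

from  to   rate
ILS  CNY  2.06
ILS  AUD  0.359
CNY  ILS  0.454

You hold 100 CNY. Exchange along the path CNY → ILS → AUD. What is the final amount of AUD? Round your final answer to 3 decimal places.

100 CNY × 0.454 = 45.4 ILS
45.4 ILS × 0.359 = 16.2986 AUD

16.299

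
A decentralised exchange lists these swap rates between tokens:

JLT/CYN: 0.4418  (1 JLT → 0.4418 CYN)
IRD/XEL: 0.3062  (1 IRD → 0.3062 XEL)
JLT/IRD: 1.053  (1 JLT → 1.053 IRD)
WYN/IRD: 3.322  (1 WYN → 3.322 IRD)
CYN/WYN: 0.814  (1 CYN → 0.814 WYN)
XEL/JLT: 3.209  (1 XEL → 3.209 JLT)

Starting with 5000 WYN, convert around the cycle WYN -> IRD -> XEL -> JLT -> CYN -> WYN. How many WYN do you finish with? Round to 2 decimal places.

5869.41

5000 WYN × 3.322 = 16610 IRD
16610 IRD × 0.3062 = 5085.982 XEL
5085.982 XEL × 3.209 = 16320.916238 JLT
16320.916238 JLT × 0.4418 = 7210.5807939484 CYN
7210.5807939484 CYN × 0.814 = 5869.4127662739976 WYN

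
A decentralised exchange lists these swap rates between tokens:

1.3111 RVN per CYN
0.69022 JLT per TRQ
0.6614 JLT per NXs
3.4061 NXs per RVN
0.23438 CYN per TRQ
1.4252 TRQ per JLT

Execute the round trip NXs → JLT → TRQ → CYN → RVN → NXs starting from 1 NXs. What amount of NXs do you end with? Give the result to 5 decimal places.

1 NXs × 0.6614 = 0.6614 JLT
0.6614 JLT × 1.4252 = 0.94262728 TRQ
0.94262728 TRQ × 0.23438 = 0.2209329818864 CYN
0.2209329818864 CYN × 1.3111 = 0.28966523255125904 RVN
0.28966523255125904 RVN × 3.4061 = 0.986628748592843416144 NXs

0.98663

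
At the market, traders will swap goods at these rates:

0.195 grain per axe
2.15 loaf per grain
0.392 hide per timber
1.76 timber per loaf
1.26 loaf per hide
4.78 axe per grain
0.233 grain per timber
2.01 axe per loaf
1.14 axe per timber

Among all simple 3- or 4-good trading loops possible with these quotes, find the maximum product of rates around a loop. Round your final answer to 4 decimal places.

0.8817

grain→loaf→timber→grain: 2.15 × 1.76 × 0.233 = 0.88167
loaf→timber→hide→loaf: 1.76 × 0.392 × 1.26 = 0.86930
grain→loaf→axe→grain: 2.15 × 2.01 × 0.195 = 0.84269
grain→loaf→timber→axe→grain: 2.15 × 1.76 × 1.14 × 0.195 = 0.84118
Maximum is grain→loaf→timber→grain at 0.8817; no arbitrage — every cycle loses value.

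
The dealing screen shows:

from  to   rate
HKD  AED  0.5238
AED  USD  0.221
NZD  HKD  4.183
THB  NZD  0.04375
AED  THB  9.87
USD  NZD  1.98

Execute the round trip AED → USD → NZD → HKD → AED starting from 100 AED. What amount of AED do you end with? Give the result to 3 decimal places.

100 AED × 0.221 = 22.1 USD
22.1 USD × 1.98 = 43.758 NZD
43.758 NZD × 4.183 = 183.039714 HKD
183.039714 HKD × 0.5238 = 95.8762021932 AED

95.876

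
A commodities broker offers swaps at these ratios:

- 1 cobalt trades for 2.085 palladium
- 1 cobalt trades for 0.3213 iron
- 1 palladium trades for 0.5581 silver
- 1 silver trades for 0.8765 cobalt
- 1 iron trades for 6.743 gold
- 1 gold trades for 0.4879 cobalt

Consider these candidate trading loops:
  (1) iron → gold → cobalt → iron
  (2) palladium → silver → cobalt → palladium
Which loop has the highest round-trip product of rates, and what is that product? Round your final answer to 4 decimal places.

1.0570

(1) 6.743 × 0.4879 × 0.3213 = 1.05705
(2) 0.5581 × 0.8765 × 2.085 = 1.01993
Highest is cycle (1) at 1.0570 (>1, arbitrage).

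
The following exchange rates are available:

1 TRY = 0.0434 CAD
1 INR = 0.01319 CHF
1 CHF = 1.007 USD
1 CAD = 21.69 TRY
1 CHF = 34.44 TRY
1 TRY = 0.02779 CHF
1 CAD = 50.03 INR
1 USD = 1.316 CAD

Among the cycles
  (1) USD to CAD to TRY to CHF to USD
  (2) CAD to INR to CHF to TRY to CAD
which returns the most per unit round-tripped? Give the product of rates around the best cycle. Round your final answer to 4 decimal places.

(1) 1.316 × 21.69 × 0.02779 × 1.007 = 0.79879
(2) 50.03 × 0.01319 × 34.44 × 0.0434 = 0.98634
Highest is cycle (2) at 0.9863 (≤1, no arbitrage).

0.9863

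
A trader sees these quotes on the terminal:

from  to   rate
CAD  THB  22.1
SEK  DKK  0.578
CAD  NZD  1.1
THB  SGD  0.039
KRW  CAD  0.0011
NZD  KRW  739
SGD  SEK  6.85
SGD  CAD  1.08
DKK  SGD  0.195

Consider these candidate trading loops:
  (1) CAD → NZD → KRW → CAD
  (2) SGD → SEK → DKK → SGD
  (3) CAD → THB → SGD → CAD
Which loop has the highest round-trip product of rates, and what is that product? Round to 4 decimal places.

0.9309

(1) 1.1 × 739 × 0.0011 = 0.89419
(2) 6.85 × 0.578 × 0.195 = 0.77206
(3) 22.1 × 0.039 × 1.08 = 0.93085
Highest is cycle (3) at 0.9309 (≤1, no arbitrage).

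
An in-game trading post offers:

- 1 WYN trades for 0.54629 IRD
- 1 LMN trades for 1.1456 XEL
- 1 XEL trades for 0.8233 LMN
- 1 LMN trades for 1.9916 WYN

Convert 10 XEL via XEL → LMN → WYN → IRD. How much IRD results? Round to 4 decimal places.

8.9574

10 XEL × 0.8233 = 8.233 LMN
8.233 LMN × 1.9916 = 16.3968428 WYN
16.3968428 WYN × 0.54629 = 8.957431253212 IRD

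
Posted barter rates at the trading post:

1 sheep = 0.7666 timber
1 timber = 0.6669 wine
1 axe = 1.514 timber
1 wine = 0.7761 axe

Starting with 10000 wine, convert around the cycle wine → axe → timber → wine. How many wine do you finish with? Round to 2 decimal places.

10000 wine × 0.7761 = 7761 axe
7761 axe × 1.514 = 11750.154 timber
11750.154 timber × 0.6669 = 7836.1777026 wine

7836.18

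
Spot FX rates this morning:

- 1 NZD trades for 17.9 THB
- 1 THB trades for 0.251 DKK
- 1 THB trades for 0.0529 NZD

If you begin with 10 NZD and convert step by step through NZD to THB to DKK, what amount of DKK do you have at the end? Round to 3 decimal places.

44.929

10 NZD × 17.9 = 179 THB
179 THB × 0.251 = 44.929 DKK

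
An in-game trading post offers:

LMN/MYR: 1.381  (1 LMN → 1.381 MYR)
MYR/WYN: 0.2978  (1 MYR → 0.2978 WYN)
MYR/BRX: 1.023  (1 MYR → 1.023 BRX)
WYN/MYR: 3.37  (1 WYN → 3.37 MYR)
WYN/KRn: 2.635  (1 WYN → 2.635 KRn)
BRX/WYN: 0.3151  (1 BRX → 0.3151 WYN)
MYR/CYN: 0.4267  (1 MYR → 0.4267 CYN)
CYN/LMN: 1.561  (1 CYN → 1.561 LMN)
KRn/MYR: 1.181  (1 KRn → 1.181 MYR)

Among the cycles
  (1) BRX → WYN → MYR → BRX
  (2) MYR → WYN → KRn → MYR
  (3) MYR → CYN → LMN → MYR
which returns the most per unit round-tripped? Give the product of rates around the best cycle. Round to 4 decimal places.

1.0863

(1) 0.3151 × 3.37 × 1.023 = 1.08631
(2) 0.2978 × 2.635 × 1.181 = 0.92673
(3) 0.4267 × 1.561 × 1.381 = 0.91985
Highest is cycle (1) at 1.0863 (>1, arbitrage).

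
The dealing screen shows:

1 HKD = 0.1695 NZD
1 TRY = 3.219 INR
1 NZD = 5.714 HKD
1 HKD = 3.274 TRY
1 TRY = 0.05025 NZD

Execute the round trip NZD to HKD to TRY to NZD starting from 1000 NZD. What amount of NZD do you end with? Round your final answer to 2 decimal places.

1000 NZD × 5.714 = 5714 HKD
5714 HKD × 3.274 = 18707.636 TRY
18707.636 TRY × 0.05025 = 940.058709 NZD

940.06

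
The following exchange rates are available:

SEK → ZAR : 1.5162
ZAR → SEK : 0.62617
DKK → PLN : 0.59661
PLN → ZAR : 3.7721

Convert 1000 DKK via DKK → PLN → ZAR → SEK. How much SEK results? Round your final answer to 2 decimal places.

1000 DKK × 0.59661 = 596.61 PLN
596.61 PLN × 3.7721 = 2250.472581 ZAR
2250.472581 ZAR × 0.62617 = 1409.17841604477 SEK

1409.18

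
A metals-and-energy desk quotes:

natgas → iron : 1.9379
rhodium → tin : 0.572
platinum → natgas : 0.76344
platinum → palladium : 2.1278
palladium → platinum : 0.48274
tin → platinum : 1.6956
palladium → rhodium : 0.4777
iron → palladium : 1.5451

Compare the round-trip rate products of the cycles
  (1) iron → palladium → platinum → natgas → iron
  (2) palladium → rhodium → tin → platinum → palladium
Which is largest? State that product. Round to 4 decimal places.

1.1035

(1) 1.5451 × 0.48274 × 0.76344 × 1.9379 = 1.10351
(2) 0.4777 × 0.572 × 1.6956 × 2.1278 = 0.98584
Highest is cycle (1) at 1.1035 (>1, arbitrage).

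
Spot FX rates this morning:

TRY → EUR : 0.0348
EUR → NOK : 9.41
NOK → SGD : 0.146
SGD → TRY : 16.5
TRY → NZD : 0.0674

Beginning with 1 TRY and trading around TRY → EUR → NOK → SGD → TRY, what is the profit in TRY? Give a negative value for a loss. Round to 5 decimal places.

-0.21113

1 TRY × 0.0348 = 0.0348 EUR
0.0348 EUR × 9.41 = 0.327468 NOK
0.327468 NOK × 0.146 = 0.047810328 SGD
0.047810328 SGD × 16.5 = 0.788870412 TRY
Net change: 0.788870412 − 1 = -0.211129588 TRY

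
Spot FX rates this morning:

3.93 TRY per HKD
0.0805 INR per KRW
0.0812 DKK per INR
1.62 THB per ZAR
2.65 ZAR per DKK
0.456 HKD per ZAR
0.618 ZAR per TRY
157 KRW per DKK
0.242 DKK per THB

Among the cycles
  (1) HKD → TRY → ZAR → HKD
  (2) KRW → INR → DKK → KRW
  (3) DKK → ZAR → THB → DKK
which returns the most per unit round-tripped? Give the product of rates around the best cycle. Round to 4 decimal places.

(1) 3.93 × 0.618 × 0.456 = 1.10751
(2) 0.0805 × 0.0812 × 157 = 1.02625
(3) 2.65 × 1.62 × 0.242 = 1.03891
Highest is cycle (1) at 1.1075 (>1, arbitrage).

1.1075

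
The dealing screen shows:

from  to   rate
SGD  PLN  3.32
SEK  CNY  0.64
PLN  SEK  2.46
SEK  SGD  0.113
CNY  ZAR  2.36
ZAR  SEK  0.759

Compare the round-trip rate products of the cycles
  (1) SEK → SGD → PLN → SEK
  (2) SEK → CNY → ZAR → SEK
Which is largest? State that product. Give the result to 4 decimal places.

(1) 0.113 × 3.32 × 2.46 = 0.92289
(2) 0.64 × 2.36 × 0.759 = 1.14639
Highest is cycle (2) at 1.1464 (>1, arbitrage).

1.1464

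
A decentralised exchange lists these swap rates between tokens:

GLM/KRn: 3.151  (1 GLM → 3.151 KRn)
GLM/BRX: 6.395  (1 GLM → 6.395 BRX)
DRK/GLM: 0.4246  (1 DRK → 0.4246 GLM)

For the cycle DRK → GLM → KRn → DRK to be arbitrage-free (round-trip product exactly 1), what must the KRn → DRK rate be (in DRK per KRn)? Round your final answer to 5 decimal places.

Known legs of the cycle: 0.4246 × 3.151 = 1.3379146
For no arbitrage the full-cycle product must be 1, so the missing rate is 1 / 1.3379146 ≈ 0.7474319.

0.74743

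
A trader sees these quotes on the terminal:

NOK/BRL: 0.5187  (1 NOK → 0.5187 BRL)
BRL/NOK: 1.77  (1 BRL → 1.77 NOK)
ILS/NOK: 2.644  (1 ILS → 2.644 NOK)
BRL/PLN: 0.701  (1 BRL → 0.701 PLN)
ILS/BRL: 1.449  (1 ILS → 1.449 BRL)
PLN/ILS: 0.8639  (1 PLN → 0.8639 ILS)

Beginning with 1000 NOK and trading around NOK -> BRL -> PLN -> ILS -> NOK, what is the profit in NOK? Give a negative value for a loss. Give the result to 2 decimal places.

1000 NOK × 0.5187 = 518.7 BRL
518.7 BRL × 0.701 = 363.6087 PLN
363.6087 PLN × 0.8639 = 314.12155593 ILS
314.12155593 ILS × 2.644 = 830.53739387892 NOK
Net change: 830.53739387892 − 1000 = -169.46260612108 NOK

-169.46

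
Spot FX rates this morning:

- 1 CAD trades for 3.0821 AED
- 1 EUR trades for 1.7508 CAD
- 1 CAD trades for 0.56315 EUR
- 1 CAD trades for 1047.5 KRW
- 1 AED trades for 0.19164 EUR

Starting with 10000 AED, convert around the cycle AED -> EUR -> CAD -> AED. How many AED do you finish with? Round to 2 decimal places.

10341.16

10000 AED × 0.19164 = 1916.4 EUR
1916.4 EUR × 1.7508 = 3355.23312 CAD
3355.23312 CAD × 3.0821 = 10341.163999152 AED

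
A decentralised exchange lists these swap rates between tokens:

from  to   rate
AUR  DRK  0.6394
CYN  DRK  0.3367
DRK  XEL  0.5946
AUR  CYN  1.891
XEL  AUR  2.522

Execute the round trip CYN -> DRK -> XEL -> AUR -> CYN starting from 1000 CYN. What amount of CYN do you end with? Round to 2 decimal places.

1000 CYN × 0.3367 = 336.7 DRK
336.7 DRK × 0.5946 = 200.20182 XEL
200.20182 XEL × 2.522 = 504.90899004 AUR
504.90899004 AUR × 1.891 = 954.78290016564 CYN

954.78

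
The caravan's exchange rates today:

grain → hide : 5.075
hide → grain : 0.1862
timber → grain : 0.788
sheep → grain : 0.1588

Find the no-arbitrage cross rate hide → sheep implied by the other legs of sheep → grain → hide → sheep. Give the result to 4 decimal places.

Known legs of the cycle: 0.1588 × 5.075 = 0.80591
For no arbitrage the full-cycle product must be 1, so the missing rate is 1 / 0.80591 ≈ 1.240833.

1.2408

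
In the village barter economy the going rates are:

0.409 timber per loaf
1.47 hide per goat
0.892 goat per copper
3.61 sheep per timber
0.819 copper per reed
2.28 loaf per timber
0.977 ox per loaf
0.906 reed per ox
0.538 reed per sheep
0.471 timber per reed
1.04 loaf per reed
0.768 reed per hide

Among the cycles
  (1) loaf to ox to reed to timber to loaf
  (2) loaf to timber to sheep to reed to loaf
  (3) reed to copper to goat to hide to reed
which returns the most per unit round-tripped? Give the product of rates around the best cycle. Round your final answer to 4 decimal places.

(1) 0.977 × 0.906 × 0.471 × 2.28 = 0.95056
(2) 0.409 × 3.61 × 0.538 × 1.04 = 0.82613
(3) 0.819 × 0.892 × 1.47 × 0.768 = 0.82476
Highest is cycle (1) at 0.9506 (≤1, no arbitrage).

0.9506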